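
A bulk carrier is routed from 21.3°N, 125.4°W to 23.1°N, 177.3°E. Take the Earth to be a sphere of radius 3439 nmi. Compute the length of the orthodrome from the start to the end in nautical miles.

3165 nmi

Haversine: a = sin²(Δφ/2)+cos φ₁ cos φ₂ sin²(Δλ/2) = 0.19725;  σ = 2·atan2(√a,√(1−a))
σ = 52.735° → d = Rσ = 3439·0.92041 = 3165 nmi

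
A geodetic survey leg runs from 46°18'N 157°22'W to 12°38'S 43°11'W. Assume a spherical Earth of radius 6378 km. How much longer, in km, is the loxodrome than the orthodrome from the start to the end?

362 km

Great circle: cos σ = sin φ₁ sin φ₂ + cos φ₁ cos φ₂ cos Δλ,  σ = 2.0201 rad → d_gc = 12883.9 km
Rhumb line: Δψ = -1.1361, q = Δφ/Δψ = 0.9053, d_rh = R√(Δφ²+q²Δλ²) = 13245.9 km
Excess = 13245.9 − 12883.9 = 362.0 ≈ 362 km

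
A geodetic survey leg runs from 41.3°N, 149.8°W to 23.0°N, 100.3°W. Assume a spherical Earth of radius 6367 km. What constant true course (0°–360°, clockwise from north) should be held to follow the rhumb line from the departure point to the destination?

Meridional parts: M(φ₁)=+0.7928, M(φ₂)=+0.4127 → ΔM = -0.3802;  Δλ = +0.8639 rad
tan C = Δλ / ΔM = -2.2726 → C = 113.75°

113.8°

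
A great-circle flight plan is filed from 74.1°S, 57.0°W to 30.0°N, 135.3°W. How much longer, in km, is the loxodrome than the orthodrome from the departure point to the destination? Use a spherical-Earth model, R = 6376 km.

312 km

Great circle: cos σ = sin φ₁ sin φ₂ + cos φ₁ cos φ₂ cos Δλ,  σ = 2.0183 rad → d_gc = 12869.0 km
Rhumb line: Δψ = +2.5179, q = Δφ/Δψ = 0.7216, d_rh = R√(Δφ²+q²Δλ²) = 13180.7 km
Excess = 13180.7 − 12869.0 = 311.7 ≈ 312 km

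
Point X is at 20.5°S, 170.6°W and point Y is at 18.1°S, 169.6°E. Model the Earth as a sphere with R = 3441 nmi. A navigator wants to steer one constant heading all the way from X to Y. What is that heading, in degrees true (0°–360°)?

Δψ = ln[tan(π/4+φ₂/2)/tan(π/4+φ₁/2)] = +0.0444
Δλ = -0.3456 rad (taken the short way round)
course = atan2(Δλ, Δψ) = 277.32°

277.3°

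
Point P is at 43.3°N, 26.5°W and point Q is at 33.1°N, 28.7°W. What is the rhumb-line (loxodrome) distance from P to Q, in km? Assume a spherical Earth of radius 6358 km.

1148 km

Δψ = ln[tan(π/4+φ₂/2)/tan(π/4+φ₁/2)] = -0.2272;  Δφ = -0.1780 rad,  Δλ = -0.0384 rad
q = Δφ/Δψ = 0.7835
d = R·√(Δφ² + q²Δλ²) = 6358·0.18055 = 1148 km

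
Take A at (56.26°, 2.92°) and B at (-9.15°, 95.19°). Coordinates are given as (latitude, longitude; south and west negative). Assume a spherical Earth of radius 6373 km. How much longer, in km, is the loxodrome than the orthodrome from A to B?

Great circle: cos σ = sin φ₁ sin φ₂ + cos φ₁ cos φ₂ cos Δλ,  σ = 1.7254 rad → d_gc = 10995.8 km
Rhumb line: Δψ = -1.3536, q = Δφ/Δψ = 0.8434, d_rh = R√(Δφ²+q²Δλ²) = 11307.6 km
Excess = 11307.6 − 10995.8 = 311.8 ≈ 312 km

312 km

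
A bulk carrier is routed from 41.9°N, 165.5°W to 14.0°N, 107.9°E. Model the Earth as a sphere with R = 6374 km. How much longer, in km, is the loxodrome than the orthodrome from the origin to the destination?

233 km

Great circle: cos σ = sin φ₁ sin φ₂ + cos φ₁ cos φ₂ cos Δλ,  σ = 1.3650 rad → d_gc = 8700.20 km
Rhumb line: Δψ = -0.5600, q = Δφ/Δψ = 0.8695, d_rh = R√(Δφ²+q²Δλ²) = 8933.65 km
Excess = 8933.65 − 8700.20 = 233.45 ≈ 233 km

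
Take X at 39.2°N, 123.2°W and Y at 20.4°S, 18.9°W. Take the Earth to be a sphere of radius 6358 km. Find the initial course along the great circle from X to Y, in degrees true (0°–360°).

N = sin Δλ·cos φ₂ = +0.9082;  D = cos φ₁ sin φ₂ − sin φ₁ cos φ₂ cos Δλ = -0.1238
initial course = atan2(N, D) = 97.76°

97.8°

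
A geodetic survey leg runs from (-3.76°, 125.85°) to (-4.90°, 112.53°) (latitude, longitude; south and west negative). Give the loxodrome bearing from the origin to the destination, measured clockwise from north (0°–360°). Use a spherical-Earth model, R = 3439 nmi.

Δψ = ln[tan(π/4+φ₂/2)/tan(π/4+φ₁/2)] = -0.0200
Δλ = -0.2325 rad (taken the short way round)
course = atan2(Δλ, Δψ) = 265.09°

265.1°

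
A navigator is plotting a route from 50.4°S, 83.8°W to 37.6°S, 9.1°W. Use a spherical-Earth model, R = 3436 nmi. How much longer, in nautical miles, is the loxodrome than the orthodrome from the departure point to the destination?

Great circle: cos σ = sin φ₁ sin φ₂ + cos φ₁ cos φ₂ cos Δλ,  σ = 0.9231 rad → d_gc = 3171.6 nmi
Rhumb line: Δψ = +0.3124, q = Δφ/Δψ = 0.7150, d_rh = R√(Δφ²+q²Δλ²) = 3293.8 nmi
Excess = 3293.8 − 3171.6 = 122.2 ≈ 122 nmi

122 nmi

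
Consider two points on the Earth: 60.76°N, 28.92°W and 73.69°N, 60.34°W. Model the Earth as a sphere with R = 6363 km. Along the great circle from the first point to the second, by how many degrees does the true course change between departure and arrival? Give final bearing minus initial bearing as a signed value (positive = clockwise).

-29.3°

Initial bearing θ₁ = atan2(sin Δλ cos φ₂, cos φ₁ sin φ₂ − sin φ₁ cos φ₂ cos Δλ) = 330.59°
Final bearing θ₂ = (initial bearing from the destination back to the start) + 180° = 301.33°
Δθ = θ₂ − θ₁ = -29.3°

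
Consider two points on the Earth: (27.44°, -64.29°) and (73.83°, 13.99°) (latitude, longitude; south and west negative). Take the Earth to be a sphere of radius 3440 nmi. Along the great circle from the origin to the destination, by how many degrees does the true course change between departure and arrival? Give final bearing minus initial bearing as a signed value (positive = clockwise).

+68.8°

At departure: θ₁ = atan2(sin Δλ cos φ₂, cos φ₁ sin φ₂ − sin φ₁ cos φ₂ cos Δλ) = 18.26°
At arrival: θ₂ = atan2(sin Δλ cos φ₁, −cos φ₂ sin φ₁ + sin φ₂ cos φ₁ cos Δλ) = 87.05°
Δθ = θ₂ − θ₁ = +68.8°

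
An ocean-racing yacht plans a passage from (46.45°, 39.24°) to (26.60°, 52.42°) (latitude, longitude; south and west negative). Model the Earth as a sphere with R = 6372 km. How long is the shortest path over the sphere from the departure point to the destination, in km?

2494 km

cos σ = sin φ₁ sin φ₂ + cos φ₁ cos φ₂ cos Δλ
      = sin(46.45°)sin(26.60°) + cos(46.45°)cos(26.60°)cos(13.18°) = 0.9244
σ = 22.428° → d = Rσ = 6372·0.39145 = 2494 km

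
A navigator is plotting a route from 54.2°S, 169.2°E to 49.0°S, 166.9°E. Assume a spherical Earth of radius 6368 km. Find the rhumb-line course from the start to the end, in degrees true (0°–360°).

344.7°

Δψ = ln[tan(π/4+φ₂/2)/tan(π/4+φ₁/2)] = +0.1463
Δλ = -0.0401 rad (taken the short way round)
course = atan2(Δλ, Δψ) = 344.66°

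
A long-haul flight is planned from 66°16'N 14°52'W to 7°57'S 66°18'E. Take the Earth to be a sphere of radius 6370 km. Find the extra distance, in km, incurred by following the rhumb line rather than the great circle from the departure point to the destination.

Great circle: cos σ = sin φ₁ sin φ₂ + cos φ₁ cos φ₂ cos Δλ,  σ = 1.6362 rad → d_gc = 10422.9 km
Rhumb line: Δψ = -1.6993, q = Δφ/Δψ = 0.7623, d_rh = R√(Δφ²+q²Δλ²) = 10742.5 km
Excess = 10742.5 − 10422.9 = 319.6 ≈ 320 km

320 km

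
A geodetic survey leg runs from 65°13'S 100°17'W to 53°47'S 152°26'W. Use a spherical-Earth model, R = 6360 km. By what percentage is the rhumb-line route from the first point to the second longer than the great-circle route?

Great circle: σ = 0.4855 rad → d_gc = Rσ = 3087.6 km
Rhumb: Δφ = +0.1995, Δλ = -0.9102, Δψ = +0.3977, q = Δφ/Δψ = 0.5018 → d_rh = R√(Δφ²+q²Δλ²) = 3169.9 km
Excess = (3169.9 − 3087.6) / 3087.6 = 82.3 / 3087.6 = 2.67% ≈ 2.7%

2.7%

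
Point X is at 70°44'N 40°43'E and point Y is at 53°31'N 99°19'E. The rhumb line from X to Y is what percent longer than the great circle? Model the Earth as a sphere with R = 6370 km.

3.5%

Great circle: σ = 0.5331 rad → d_gc = Rσ = 3396.1 km
Rhumb: Δφ = -0.3005, Δλ = +1.0228, Δψ = -0.6636, q = Δφ/Δψ = 0.4528 → d_rh = R√(Δφ²+q²Δλ²) = 3516.6 km
Excess = (3516.6 − 3396.1) / 3396.1 = 120.5 / 3396.1 = 3.548% ≈ 3.5%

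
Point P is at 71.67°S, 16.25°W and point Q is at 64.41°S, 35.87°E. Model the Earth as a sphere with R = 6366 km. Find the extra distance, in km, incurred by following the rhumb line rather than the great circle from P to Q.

Great circle: cos σ = sin φ₁ sin φ₂ + cos φ₁ cos φ₂ cos Δλ,  σ = 0.3495 rad → d_gc = 2224.8 km
Rhumb line: Δψ = +0.3419, q = Δφ/Δψ = 0.3706, d_rh = R√(Δφ²+q²Δλ²) = 2292.7 km
Excess = 2292.7 − 2224.8 = 67.9 ≈ 68 km

68 km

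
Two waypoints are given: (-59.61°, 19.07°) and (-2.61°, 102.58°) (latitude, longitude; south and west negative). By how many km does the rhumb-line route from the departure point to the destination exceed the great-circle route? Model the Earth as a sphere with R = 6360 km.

308 km

Great circle: cos σ = sin φ₁ sin φ₂ + cos φ₁ cos φ₂ cos Δλ,  σ = 1.4742 rad → d_gc = 9376.2 km
Rhumb line: Δψ = +1.2579, q = Δφ/Δψ = 0.7909, d_rh = R√(Δφ²+q²Δλ²) = 9684.2 km
Excess = 9684.2 − 9376.2 = 308.0 ≈ 308 km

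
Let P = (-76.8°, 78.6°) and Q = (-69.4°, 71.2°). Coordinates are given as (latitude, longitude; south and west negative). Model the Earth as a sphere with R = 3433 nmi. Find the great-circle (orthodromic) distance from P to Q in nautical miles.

Haversine: a = sin²(Δφ/2)+cos φ₁ cos φ₂ sin²(Δλ/2) = 0.00450;  σ = 2·atan2(√a,√(1−a))
σ = 7.692° → d = Rσ = 3433·0.13425 = 461 nmi

461 nmi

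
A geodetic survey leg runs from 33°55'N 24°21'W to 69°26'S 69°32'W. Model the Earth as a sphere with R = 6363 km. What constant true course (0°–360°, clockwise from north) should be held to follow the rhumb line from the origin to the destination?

198.6°

Meridional parts: M(φ₁)=+0.6299, M(φ₂)=-1.7069 → ΔM = -2.3368;  Δλ = -0.7886 rad
tan C = Δλ / ΔM = +0.3375 → C = 198.65°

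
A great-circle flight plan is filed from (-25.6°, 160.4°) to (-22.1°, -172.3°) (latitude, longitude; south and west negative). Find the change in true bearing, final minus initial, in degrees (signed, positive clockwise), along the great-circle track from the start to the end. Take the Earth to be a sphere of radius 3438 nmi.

At departure: θ₁ = atan2(sin Δλ cos φ₂, cos φ₁ sin φ₂ − sin φ₁ cos φ₂ cos Δλ) = 87.78°
At arrival: θ₂ = atan2(sin Δλ cos φ₁, −cos φ₂ sin φ₁ + sin φ₂ cos φ₁ cos Δλ) = 76.56°
Δθ = θ₂ − θ₁ = -11.2°

-11.2°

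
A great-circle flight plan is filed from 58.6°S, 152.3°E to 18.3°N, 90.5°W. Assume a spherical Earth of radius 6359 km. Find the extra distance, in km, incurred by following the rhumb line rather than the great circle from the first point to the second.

Great circle: cos σ = sin φ₁ sin φ₂ + cos φ₁ cos φ₂ cos Δλ,  σ = 2.0876 rad → d_gc = 13275.1 km
Rhumb line: Δψ = +1.5941, q = Δφ/Δψ = 0.8420, d_rh = R√(Δφ²+q²Δλ²) = 13884.8 km
Excess = 13884.8 − 13275.1 = 609.7 ≈ 610 km

610 km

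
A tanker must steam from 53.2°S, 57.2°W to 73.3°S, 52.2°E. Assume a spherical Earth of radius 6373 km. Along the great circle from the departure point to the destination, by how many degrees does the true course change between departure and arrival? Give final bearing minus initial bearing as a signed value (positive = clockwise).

At departure: θ₁ = atan2(sin Δλ cos φ₂, cos φ₁ sin φ₂ − sin φ₁ cos φ₂ cos Δλ) = 157.37°
At arrival: θ₂ = atan2(sin Δλ cos φ₁, −cos φ₂ sin φ₁ + sin φ₂ cos φ₁ cos Δλ) = 53.33°
Δθ = θ₂ − θ₁ = -104.0°

-104.0°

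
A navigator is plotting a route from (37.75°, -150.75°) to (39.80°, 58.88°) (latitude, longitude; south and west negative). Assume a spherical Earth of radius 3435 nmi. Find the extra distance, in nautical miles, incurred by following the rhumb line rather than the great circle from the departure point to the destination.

Great circle: cos σ = sin φ₁ sin φ₂ + cos φ₁ cos φ₂ cos Δλ,  σ = 1.7074 rad → d_gc = 5864.8 nmi
Rhumb line: Δψ = +0.0459, q = Δφ/Δψ = 0.7795, d_rh = R√(Δφ²+q²Δλ²) = 7028.4 nmi
Excess = 7028.4 − 5864.8 = 1163.6 ≈ 1164 nmi

1164 nmi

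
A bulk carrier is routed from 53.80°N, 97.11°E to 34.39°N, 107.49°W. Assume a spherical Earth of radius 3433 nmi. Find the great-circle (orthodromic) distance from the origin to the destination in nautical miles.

5349 nmi

Haversine: a = sin²(Δφ/2)+cos φ₁ cos φ₂ sin²(Δλ/2) = 0.49367;  σ = 2·atan2(√a,√(1−a))
σ = 89.275° → d = Rσ = 3433·1.55815 = 5349 nmi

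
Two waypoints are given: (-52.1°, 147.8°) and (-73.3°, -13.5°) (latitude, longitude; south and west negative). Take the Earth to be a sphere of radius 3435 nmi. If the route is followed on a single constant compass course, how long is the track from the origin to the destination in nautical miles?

Rhumb course C = atan2(Δλ, Δψ) with Δψ = ln[tan(π/4+φ₂/2)/tan(π/4+φ₁/2)] = -0.8499, Δλ = -2.8152 → C = 253.20°
d = R·|Δφ| / |cos C| = 3435·0.37001 / 0.28900 = 4398 nmi

4398 nmi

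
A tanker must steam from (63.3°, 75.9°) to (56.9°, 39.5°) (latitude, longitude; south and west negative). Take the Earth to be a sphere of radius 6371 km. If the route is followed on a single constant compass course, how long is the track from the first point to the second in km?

Rhumb course C = atan2(Δλ, Δψ) with Δψ = ln[tan(π/4+φ₂/2)/tan(π/4+φ₁/2)] = -0.2249, Δλ = -0.6353 → C = 250.51°
d = R·|Δφ| / |cos C| = 6371·0.11170 / 0.33372 = 2132 km

2132 km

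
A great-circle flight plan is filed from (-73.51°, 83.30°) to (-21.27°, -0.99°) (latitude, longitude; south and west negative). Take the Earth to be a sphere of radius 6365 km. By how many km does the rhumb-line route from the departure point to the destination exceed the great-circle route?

Great circle: cos σ = sin φ₁ sin φ₂ + cos φ₁ cos φ₂ cos Δλ,  σ = 1.1873 rad → d_gc = 7557.2 km
Rhumb line: Δψ = +1.5516, q = Δφ/Δψ = 0.5876, d_rh = R√(Δφ²+q²Δλ²) = 7997.2 km
Excess = 7997.2 − 7557.2 = 440.0 ≈ 440 km

440 km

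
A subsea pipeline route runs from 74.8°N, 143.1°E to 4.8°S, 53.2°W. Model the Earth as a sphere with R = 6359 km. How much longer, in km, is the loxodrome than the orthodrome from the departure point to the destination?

Great circle: cos σ = sin φ₁ sin φ₂ + cos φ₁ cos φ₂ cos Δλ,  σ = 1.9087 rad → d_gc = 12137.5 km
Rhumb line: Δψ = -2.0981, q = Δφ/Δψ = 0.6622, d_rh = R√(Δφ²+q²Δλ²) = 14925.9 km
Excess = 14925.9 − 12137.5 = 2788.4 ≈ 2788 km

2788 km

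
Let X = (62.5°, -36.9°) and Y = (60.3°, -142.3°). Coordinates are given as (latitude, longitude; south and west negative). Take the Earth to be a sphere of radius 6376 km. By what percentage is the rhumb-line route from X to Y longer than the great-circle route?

Great circle: σ = 0.7817 rad → d_gc = Rσ = 4984.0 km
Rhumb: Δφ = -0.0384, Δλ = -1.8396, Δψ = -0.0803, q = Δφ/Δψ = 0.4785 → d_rh = R√(Δφ²+q²Δλ²) = 5617.3 km
Excess = (5617.3 − 4984.0) / 4984.0 = 633.3 / 4984.0 = 12.71% ≈ 12.7%

12.7%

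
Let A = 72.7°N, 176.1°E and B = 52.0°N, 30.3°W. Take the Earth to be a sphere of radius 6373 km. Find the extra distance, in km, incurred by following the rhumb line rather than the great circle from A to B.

Great circle: cos σ = sin φ₁ sin φ₂ + cos φ₁ cos φ₂ cos Δλ,  σ = 0.9418 rad → d_gc = 6001.78 km
Rhumb line: Δψ = -0.8169, q = Δφ/Δψ = 0.4423, d_rh = R√(Δφ²+q²Δλ²) = 7899.29 km
Excess = 7899.29 − 6001.78 = 1897.51 ≈ 1898 km

1898 km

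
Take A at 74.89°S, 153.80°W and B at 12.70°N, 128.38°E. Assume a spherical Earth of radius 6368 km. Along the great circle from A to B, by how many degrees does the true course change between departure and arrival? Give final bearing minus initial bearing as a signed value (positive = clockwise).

+60.0°

At departure: θ₁ = atan2(sin Δλ cos φ₂, cos φ₁ sin φ₂ − sin φ₁ cos φ₂ cos Δλ) = 285.03°
At arrival: θ₂ = atan2(sin Δλ cos φ₁, −cos φ₂ sin φ₁ + sin φ₂ cos φ₁ cos Δλ) = 345.04°
Δθ = θ₂ − θ₁ = +60.0°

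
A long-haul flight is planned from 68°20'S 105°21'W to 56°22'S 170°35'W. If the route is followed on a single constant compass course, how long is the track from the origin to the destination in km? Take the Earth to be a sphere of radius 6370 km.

3571 km

Rhumb course C = atan2(Δλ, Δψ) with Δψ = ln[tan(π/4+φ₂/2)/tan(π/4+φ₁/2)] = +0.4570, Δλ = -1.1385 → C = 291.87°
d = R·|Δφ| / |cos C| = 6370·0.20886 / 0.37253 = 3571 km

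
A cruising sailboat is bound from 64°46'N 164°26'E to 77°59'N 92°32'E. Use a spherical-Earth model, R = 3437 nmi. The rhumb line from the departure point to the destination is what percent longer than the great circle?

6.1%

Great circle: σ = 0.4219 rad → d_gc = Rσ = 1449.9 nmi
Rhumb: Δφ = +0.2307, Δλ = -1.2549, Δψ = +0.7545, q = Δφ/Δψ = 0.3057 → d_rh = R√(Δφ²+q²Δλ²) = 1538.6 nmi
Excess = (1538.6 − 1449.9) / 1449.9 = 88.7 / 1449.9 = 6.12% ≈ 6.1%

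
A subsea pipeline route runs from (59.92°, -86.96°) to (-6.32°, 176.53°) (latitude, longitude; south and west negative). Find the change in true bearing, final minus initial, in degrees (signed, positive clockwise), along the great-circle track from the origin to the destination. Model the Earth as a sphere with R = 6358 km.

At departure: θ₁ = atan2(sin Δλ cos φ₂, cos φ₁ sin φ₂ − sin φ₁ cos φ₂ cos Δλ) = 272.45°
At arrival: θ₂ = atan2(sin Δλ cos φ₁, −cos φ₂ sin φ₁ + sin φ₂ cos φ₁ cos Δλ) = 210.25°
Δθ = θ₂ − θ₁ = -62.2°

-62.2°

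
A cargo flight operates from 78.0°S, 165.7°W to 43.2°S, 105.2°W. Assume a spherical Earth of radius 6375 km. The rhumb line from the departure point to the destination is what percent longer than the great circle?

Great circle: σ = 0.7314 rad → d_gc = Rσ = 4662.9 km
Rhumb: Δφ = +0.6074, Δλ = +1.0559, Δψ = +1.4152, q = Δφ/Δψ = 0.4292 → d_rh = R√(Δφ²+q²Δλ²) = 4831.1 km
Excess = (4831.1 − 4662.9) / 4662.9 = 168.2 / 4662.9 = 3.61% ≈ 3.6%

3.6%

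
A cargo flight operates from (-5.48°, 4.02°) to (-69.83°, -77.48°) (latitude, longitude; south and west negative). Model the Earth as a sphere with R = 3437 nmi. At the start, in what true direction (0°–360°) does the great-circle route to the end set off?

200.1°

N = sin Δλ·cos φ₂ = -0.3410;  D = cos φ₁ sin φ₂ − sin φ₁ cos φ₂ cos Δλ = -0.9295
initial course = atan2(N, D) = 200.15°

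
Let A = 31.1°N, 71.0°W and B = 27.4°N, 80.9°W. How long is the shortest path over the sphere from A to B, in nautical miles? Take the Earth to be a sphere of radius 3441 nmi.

564 nmi

Haversine: a = sin²(Δφ/2)+cos φ₁ cos φ₂ sin²(Δλ/2) = 0.00670;  σ = 2·atan2(√a,√(1−a))
σ = 9.392° → d = Rσ = 3441·0.16392 = 564 nmi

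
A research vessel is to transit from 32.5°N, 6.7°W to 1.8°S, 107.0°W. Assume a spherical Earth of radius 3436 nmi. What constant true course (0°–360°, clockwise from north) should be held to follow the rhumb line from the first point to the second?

250.2°

Meridional parts: M(φ₁)=+0.6004, M(φ₂)=-0.0314 → ΔM = -0.6318;  Δλ = -1.7506 rad
tan C = Δλ / ΔM = +2.7709 → C = 250.16°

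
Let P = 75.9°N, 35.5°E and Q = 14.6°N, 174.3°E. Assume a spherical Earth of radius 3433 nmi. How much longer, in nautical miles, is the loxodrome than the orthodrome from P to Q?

926 nmi

Great circle: cos σ = sin φ₁ sin φ₂ + cos φ₁ cos φ₂ cos Δλ,  σ = 1.5037 rad → d_gc = 5162.0 nmi
Rhumb line: Δψ = -1.8325, q = Δφ/Δψ = 0.5838, d_rh = R√(Δφ²+q²Δλ²) = 6088.2 nmi
Excess = 6088.2 − 5162.0 = 926.2 ≈ 926 nmi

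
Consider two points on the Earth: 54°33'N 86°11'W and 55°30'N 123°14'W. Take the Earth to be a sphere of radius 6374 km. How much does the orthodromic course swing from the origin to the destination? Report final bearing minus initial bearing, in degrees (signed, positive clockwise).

-30.7°

Initial bearing θ₁ = atan2(sin Δλ cos φ₂, cos φ₁ sin φ₂ − sin φ₁ cos φ₂ cos Δλ) = 287.83°
Final bearing θ₂ = (initial bearing from the destination back to the start) + 180° = 257.12°
Δθ = θ₂ − θ₁ = -30.7°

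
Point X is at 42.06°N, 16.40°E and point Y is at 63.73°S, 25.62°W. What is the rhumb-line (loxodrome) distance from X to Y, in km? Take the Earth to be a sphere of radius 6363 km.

12349 km

Δψ = ln[tan(π/4+φ₂/2)/tan(π/4+φ₁/2)] = -2.2658;  Δφ = -1.8464 rad,  Δλ = -0.7334 rad
q = Δφ/Δψ = 0.8149
d = R·√(Δφ² + q²Δλ²) = 6363·1.94070 = 12349 km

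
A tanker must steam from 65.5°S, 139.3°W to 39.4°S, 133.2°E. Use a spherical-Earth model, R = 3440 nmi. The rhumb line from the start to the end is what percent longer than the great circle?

Great circle: σ = 0.9378 rad → d_gc = Rσ = 3226.1 nmi
Rhumb: Δφ = +0.4555, Δλ = -1.5272, Δψ = +0.7780, q = Δφ/Δψ = 0.5855 → d_rh = R√(Δφ²+q²Δλ²) = 3452.1 nmi
Excess = (3452.1 − 3226.1) / 3226.1 = 226.0 / 3226.1 = 7.01% ≈ 7.0%

7.0%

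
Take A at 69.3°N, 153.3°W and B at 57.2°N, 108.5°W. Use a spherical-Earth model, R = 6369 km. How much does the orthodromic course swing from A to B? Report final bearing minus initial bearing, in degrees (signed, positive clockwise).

At departure: θ₁ = atan2(sin Δλ cos φ₂, cos φ₁ sin φ₂ − sin φ₁ cos φ₂ cos Δλ) = 99.29°
At arrival: θ₂ = atan2(sin Δλ cos φ₁, −cos φ₂ sin φ₁ + sin φ₂ cos φ₁ cos Δλ) = 139.91°
Δθ = θ₂ − θ₁ = +40.6°

+40.6°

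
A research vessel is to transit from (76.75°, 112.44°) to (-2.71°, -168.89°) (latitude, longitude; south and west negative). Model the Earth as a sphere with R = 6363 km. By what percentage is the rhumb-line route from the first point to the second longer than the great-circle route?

Great circle: σ = 1.5718 rad → d_gc = Rσ = 10001.6 km
Rhumb: Δφ = -1.3868, Δλ = +1.3731, Δψ = -2.2002, q = Δφ/Δψ = 0.6303 → d_rh = R√(Δφ²+q²Δλ²) = 10401.8 km
Excess = (10401.8 − 10001.6) / 10001.6 = 400.2 / 10001.6 = 4.00% ≈ 4.0%

4.0%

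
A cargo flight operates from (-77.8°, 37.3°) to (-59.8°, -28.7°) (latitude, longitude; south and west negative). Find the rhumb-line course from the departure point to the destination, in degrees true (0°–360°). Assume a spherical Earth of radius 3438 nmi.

308.8°

Δψ = ln[tan(π/4+φ₂/2)/tan(π/4+φ₁/2)] = +0.9262
Δλ = -1.1519 rad (taken the short way round)
course = atan2(Δλ, Δψ) = 308.80°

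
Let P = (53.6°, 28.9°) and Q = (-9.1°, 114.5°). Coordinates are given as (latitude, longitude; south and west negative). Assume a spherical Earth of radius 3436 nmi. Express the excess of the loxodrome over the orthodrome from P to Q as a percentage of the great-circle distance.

2.1%

Great circle: σ = 1.6532 rad → d_gc = Rσ = 5680.5 nmi
Rhumb: Δφ = -1.0943, Δλ = +1.4940, Δψ = -1.2719, q = Δφ/Δψ = 0.8604 → d_rh = R√(Δφ²+q²Δλ²) = 5800.6 nmi
Excess = (5800.6 − 5680.5) / 5680.5 = 120.1 / 5680.5 = 2.11% ≈ 2.1%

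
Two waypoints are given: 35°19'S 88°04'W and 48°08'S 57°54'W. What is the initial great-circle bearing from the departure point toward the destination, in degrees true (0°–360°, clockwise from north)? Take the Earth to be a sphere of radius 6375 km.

129.3°

N = sin Δλ·cos φ₂ = +0.3354;  D = cos φ₁ sin φ₂ − sin φ₁ cos φ₂ cos Δλ = -0.2741
initial course = atan2(N, D) = 129.26°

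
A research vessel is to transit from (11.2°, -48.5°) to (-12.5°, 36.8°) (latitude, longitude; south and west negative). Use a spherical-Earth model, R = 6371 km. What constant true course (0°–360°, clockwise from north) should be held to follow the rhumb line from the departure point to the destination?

105.6°

Meridional parts: M(φ₁)=+0.1967, M(φ₂)=-0.2199 → ΔM = -0.4167;  Δλ = +1.4888 rad
tan C = Δλ / ΔM = -3.5732 → C = 105.64°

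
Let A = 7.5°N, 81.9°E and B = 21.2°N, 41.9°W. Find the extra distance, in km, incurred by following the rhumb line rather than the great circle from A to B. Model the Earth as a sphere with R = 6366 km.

Great circle: cos σ = sin φ₁ sin φ₂ + cos φ₁ cos φ₂ cos Δλ,  σ = 2.0567 rad → d_gc = 13093.0 km
Rhumb line: Δψ = +0.2475, q = Δφ/Δψ = 0.9662, d_rh = R√(Δφ²+q²Δλ²) = 13376.9 km
Excess = 13376.9 − 13093.0 = 283.9 ≈ 284 km

284 km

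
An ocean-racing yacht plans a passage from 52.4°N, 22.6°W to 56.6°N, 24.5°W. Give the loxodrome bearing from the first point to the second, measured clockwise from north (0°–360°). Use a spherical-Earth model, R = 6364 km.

345.3°

Meridional parts: M(φ₁)=+1.0776, M(φ₂)=+1.2039 → ΔM = +0.1264;  Δλ = -0.0332 rad
tan C = Δλ / ΔM = -0.2624 → C = 345.30°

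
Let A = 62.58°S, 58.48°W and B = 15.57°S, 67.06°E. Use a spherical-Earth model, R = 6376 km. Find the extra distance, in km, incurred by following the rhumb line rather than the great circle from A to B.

Great circle: cos σ = sin φ₁ sin φ₂ + cos φ₁ cos φ₂ cos Δλ,  σ = 1.5904 rad → d_gc = 10140.4 km
Rhumb line: Δψ = +1.1356, q = Δφ/Δψ = 0.7225, d_rh = R√(Δφ²+q²Δλ²) = 11368.8 km
Excess = 11368.8 − 10140.4 = 1228.4 ≈ 1228 km

1228 km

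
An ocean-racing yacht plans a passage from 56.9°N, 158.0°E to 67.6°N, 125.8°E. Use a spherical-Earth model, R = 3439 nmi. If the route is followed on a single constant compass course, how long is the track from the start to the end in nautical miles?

1097 nmi

Δψ = ln[tan(π/4+φ₂/2)/tan(π/4+φ₁/2)] = +0.4060;  Δφ = +0.1868 rad,  Δλ = -0.5620 rad
q = Δφ/Δψ = 0.4600
d = R·√(Δφ² + q²Δλ²) = 3439·0.31891 = 1097 nmi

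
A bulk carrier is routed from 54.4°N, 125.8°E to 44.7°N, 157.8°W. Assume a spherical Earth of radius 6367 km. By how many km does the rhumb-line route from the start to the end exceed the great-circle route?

Great circle: cos σ = sin φ₁ sin φ₂ + cos φ₁ cos φ₂ cos Δλ,  σ = 0.8376 rad → d_gc = 5333.2 km
Rhumb line: Δψ = -0.2621, q = Δφ/Δψ = 0.6459, d_rh = R√(Δφ²+q²Δλ²) = 5588.3 km
Excess = 5588.3 − 5333.2 = 255.1 ≈ 255 km

255 km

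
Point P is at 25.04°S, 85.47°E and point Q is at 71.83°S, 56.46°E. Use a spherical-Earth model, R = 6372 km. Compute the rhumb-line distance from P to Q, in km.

Rhumb course C = atan2(Δλ, Δψ) with Δψ = ln[tan(π/4+φ₂/2)/tan(π/4+φ₁/2)] = -1.3815, Δλ = -0.5063 → C = 200.13°
d = R·|Δφ| / |cos C| = 6372·0.81664 / 0.93893 = 5542 km

5542 km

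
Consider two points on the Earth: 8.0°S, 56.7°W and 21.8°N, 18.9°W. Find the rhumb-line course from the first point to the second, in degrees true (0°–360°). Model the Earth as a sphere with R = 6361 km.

51.2°

Δψ = ln[tan(π/4+φ₂/2)/tan(π/4+φ₁/2)] = +0.5301
Δλ = +0.6597 rad (taken the short way round)
course = atan2(Δλ, Δψ) = 51.22°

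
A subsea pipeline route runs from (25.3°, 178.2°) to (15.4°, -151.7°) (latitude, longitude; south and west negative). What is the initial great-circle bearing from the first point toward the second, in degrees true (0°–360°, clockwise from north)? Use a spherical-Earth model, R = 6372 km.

103.5°

θ = atan2( sin Δλ·cos φ₂ ,  cos φ₁ sin φ₂ − sin φ₁ cos φ₂ cos Δλ )
  = atan2(+0.4835, -0.1164) = 103.53°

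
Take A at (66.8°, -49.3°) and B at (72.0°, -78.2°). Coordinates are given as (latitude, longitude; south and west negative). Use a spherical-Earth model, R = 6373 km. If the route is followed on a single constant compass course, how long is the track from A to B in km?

Rhumb course C = atan2(Δλ, Δψ) with Δψ = ln[tan(π/4+φ₂/2)/tan(π/4+φ₁/2)] = +0.2593, Δλ = -0.5044 → C = 297.21°
d = R·|Δφ| / |cos C| = 6373·0.09076 / 0.45721 = 1265 km

1265 km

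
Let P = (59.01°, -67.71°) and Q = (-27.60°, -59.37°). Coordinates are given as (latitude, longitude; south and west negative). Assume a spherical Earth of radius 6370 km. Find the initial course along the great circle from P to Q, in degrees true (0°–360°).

N = sin Δλ·cos φ₂ = +0.1285;  D = cos φ₁ sin φ₂ − sin φ₁ cos φ₂ cos Δλ = -0.9902
initial course = atan2(N, D) = 172.60°

172.6°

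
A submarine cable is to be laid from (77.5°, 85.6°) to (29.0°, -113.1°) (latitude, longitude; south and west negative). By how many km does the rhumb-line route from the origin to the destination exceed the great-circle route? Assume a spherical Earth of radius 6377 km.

Great circle: cos σ = sin φ₁ sin φ₂ + cos φ₁ cos φ₂ cos Δλ,  σ = 1.2724 rad → d_gc = 8114.0 km
Rhumb line: Δψ = -1.6824, q = Δφ/Δψ = 0.5031, d_rh = R√(Δφ²+q²Δλ²) = 10522.7 km
Excess = 10522.7 − 8114.0 = 2408.7 ≈ 2409 km

2409 km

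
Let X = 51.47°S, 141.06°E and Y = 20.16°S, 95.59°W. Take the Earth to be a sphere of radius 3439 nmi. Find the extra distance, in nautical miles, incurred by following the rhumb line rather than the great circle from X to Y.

Great circle: cos σ = sin φ₁ sin φ₂ + cos φ₁ cos φ₂ cos Δλ,  σ = 1.6227 rad → d_gc = 5580.4 nmi
Rhumb line: Δψ = +0.6919, q = Δφ/Δψ = 0.7898, d_rh = R√(Δφ²+q²Δλ²) = 6142.2 nmi
Excess = 6142.2 − 5580.4 = 561.8 ≈ 562 nmi

562 nmi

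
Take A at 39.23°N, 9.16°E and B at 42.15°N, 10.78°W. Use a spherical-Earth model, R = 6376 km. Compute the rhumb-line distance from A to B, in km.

1713 km

Rhumb course C = atan2(Δλ, Δψ) with Δψ = ln[tan(π/4+φ₂/2)/tan(π/4+φ₁/2)] = +0.0672, Δλ = -0.3480 → C = 280.93°
d = R·|Δφ| / |cos C| = 6376·0.05096 / 0.18967 = 1713 km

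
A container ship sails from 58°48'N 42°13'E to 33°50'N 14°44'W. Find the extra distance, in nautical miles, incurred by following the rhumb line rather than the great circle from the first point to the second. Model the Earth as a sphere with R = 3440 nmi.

Great circle: cos σ = sin φ₁ sin φ₂ + cos φ₁ cos φ₂ cos Δλ,  σ = 0.7800 rad → d_gc = 2683.1 nmi
Rhumb line: Δψ = -0.6477, q = Δφ/Δψ = 0.6728, d_rh = R√(Δφ²+q²Δλ²) = 2745.8 nmi
Excess = 2745.8 − 2683.1 = 62.7 ≈ 63 nmi

63 nmi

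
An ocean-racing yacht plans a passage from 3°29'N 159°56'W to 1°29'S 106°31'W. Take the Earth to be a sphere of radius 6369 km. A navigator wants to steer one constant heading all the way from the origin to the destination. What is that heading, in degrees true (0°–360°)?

Meridional parts: M(φ₁)=+0.0608, M(φ₂)=-0.0259 → ΔM = -0.0867;  Δλ = +0.9323 rad
tan C = Δλ / ΔM = -10.7500 → C = 95.31°

95.3°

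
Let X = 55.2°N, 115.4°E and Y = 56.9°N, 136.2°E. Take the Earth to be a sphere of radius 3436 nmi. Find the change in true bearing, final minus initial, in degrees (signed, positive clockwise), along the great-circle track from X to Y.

Initial bearing θ₁ = atan2(sin Δλ cos φ₂, cos φ₁ sin φ₂ − sin φ₁ cos φ₂ cos Δλ) = 73.11°
Final bearing θ₂ = (initial bearing from the destination back to the start) + 180° = 90.42°
Δθ = θ₂ − θ₁ = +17.3°

+17.3°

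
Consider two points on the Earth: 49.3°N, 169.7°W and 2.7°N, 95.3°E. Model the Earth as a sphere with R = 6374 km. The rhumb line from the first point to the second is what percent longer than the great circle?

Great circle: σ = 1.5919 rad → d_gc = Rσ = 10146.5 km
Rhumb: Δφ = -0.8133, Δλ = -1.6581, Δψ = -0.9447, q = Δφ/Δψ = 0.8610 → d_rh = R√(Δφ²+q²Δλ²) = 10472.2 km
Excess = (10472.2 − 10146.5) / 10146.5 = 325.7 / 10146.5 = 3.21% ≈ 3.2%

3.2%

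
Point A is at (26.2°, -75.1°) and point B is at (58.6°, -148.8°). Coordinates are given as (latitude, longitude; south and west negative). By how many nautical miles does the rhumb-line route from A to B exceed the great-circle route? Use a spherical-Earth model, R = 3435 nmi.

Great circle: cos σ = sin φ₁ sin φ₂ + cos φ₁ cos φ₂ cos Δλ,  σ = 1.0379 rad → d_gc = 3565.1 nmi
Rhumb line: Δψ = +0.7950, q = Δφ/Δψ = 0.7113, d_rh = R√(Δφ²+q²Δλ²) = 3694.7 nmi
Excess = 3694.7 − 3565.1 = 129.6 ≈ 130 nmi

130 nmi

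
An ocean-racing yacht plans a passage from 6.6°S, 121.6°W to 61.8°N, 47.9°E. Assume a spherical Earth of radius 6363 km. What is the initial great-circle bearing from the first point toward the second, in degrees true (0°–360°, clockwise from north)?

6.0°

N = sin Δλ·cos φ₂ = +0.0861;  D = cos φ₁ sin φ₂ − sin φ₁ cos φ₂ cos Δλ = +0.8221
initial course = atan2(N, D) = 5.98°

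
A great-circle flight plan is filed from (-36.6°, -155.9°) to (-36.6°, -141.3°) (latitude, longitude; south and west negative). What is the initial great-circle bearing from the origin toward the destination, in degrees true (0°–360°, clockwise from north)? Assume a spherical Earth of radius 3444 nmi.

N = sin Δλ·cos φ₂ = +0.2024;  D = cos φ₁ sin φ₂ − sin φ₁ cos φ₂ cos Δλ = -0.0155
initial course = atan2(N, D) = 94.37°

94.4°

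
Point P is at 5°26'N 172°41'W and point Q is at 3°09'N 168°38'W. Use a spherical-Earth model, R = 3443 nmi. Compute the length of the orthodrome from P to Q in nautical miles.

279 nmi

cos σ = sin φ₁ sin φ₂ + cos φ₁ cos φ₂ cos Δλ
      = sin(5.43°)sin(3.15°) + cos(5.43°)cos(3.15°)cos(4.05°) = 0.9967
σ = 4.639° → d = Rσ = 3443·0.08097 = 279 nmi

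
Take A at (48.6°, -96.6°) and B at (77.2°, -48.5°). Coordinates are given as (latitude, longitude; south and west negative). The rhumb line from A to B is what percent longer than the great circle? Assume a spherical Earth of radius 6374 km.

Great circle: σ = 0.5929 rad → d_gc = Rσ = 3779.2 km
Rhumb: Δφ = +0.4992, Δλ = +0.8395, Δψ = +1.2145, q = Δφ/Δψ = 0.4110 → d_rh = R√(Δφ²+q²Δλ²) = 3867.7 km
Excess = (3867.7 − 3779.2) / 3779.2 = 88.5 / 3779.2 = 2.34% ≈ 2.3%

2.3%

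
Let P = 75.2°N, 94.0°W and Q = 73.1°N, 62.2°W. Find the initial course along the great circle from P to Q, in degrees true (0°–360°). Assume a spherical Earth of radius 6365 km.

N = sin Δλ·cos φ₂ = +0.1532;  D = cos φ₁ sin φ₂ − sin φ₁ cos φ₂ cos Δλ = +0.0055
initial course = atan2(N, D) = 87.93°

87.9°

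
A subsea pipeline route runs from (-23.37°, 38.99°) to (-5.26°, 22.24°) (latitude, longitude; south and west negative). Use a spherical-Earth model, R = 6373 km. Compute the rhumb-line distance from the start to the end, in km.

Δψ = ln[tan(π/4+φ₂/2)/tan(π/4+φ₁/2)] = +0.3278;  Δφ = +0.3161 rad,  Δλ = -0.2923 rad
q = Δφ/Δψ = 0.9644
d = R·√(Δφ² + q²Δλ²) = 6373·0.42354 = 2699 km

2699 km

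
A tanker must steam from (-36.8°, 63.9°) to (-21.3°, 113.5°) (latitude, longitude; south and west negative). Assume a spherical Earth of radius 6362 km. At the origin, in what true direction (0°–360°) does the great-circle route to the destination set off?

N = sin Δλ·cos φ₂ = +0.7095;  D = cos φ₁ sin φ₂ − sin φ₁ cos φ₂ cos Δλ = +0.0709
initial course = atan2(N, D) = 84.30°

84.3°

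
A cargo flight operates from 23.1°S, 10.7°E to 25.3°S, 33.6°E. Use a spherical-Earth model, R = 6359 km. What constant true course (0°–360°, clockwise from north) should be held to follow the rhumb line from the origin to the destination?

96.0°

Δψ = ln[tan(π/4+φ₂/2)/tan(π/4+φ₁/2)] = -0.0421
Δλ = +0.3997 rad (taken the short way round)
course = atan2(Δλ, Δψ) = 96.01°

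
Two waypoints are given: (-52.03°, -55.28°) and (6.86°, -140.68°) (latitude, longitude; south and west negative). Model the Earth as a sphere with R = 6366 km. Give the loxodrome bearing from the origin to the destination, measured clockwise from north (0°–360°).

Δψ = ln[tan(π/4+φ₂/2)/tan(π/4+φ₁/2)] = +1.1870
Δλ = -1.4905 rad (taken the short way round)
course = atan2(Δλ, Δψ) = 308.53°

308.5°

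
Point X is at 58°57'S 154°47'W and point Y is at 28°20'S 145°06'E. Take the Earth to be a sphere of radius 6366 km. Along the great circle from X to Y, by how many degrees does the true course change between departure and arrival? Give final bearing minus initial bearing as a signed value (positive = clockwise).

+45.0°

At departure: θ₁ = atan2(sin Δλ cos φ₂, cos φ₁ sin φ₂ − sin φ₁ cos φ₂ cos Δλ) = 279.73°
At arrival: θ₂ = atan2(sin Δλ cos φ₁, −cos φ₂ sin φ₁ + sin φ₂ cos φ₁ cos Δλ) = 324.72°
Δθ = θ₂ − θ₁ = +45.0°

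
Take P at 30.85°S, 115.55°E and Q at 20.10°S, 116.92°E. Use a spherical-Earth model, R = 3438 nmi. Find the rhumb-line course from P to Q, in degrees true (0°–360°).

6.5°

Meridional parts: M(φ₁)=-0.5665, M(φ₂)=-0.3582 → ΔM = +0.2083;  Δλ = +0.0239 rad
tan C = Δλ / ΔM = +0.1148 → C = 6.55°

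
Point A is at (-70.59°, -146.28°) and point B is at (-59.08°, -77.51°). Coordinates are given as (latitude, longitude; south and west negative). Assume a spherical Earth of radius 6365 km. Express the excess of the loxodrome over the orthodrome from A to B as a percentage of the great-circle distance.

Great circle: σ = 0.5136 rad → d_gc = Rσ = 3269.3 km
Rhumb: Δφ = +0.2009, Δλ = +1.2003, Δψ = +0.4807, q = Δφ/Δψ = 0.4179 → d_rh = R√(Δφ²+q²Δλ²) = 3439.3 km
Excess = (3439.3 − 3269.3) / 3269.3 = 170.0 / 3269.3 = 5.20% ≈ 5.2%

5.2%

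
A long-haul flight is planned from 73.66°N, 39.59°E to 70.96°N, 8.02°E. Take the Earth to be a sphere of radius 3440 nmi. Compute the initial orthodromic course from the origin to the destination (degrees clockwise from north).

N = sin Δλ·cos φ₂ = -0.1708;  D = cos φ₁ sin φ₂ − sin φ₁ cos φ₂ cos Δλ = -0.0008
initial course = atan2(N, D) = 269.74°

269.7°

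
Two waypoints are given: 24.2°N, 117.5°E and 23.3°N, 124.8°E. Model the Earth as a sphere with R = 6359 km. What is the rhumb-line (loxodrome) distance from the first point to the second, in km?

748 km

Δψ = ln[tan(π/4+φ₂/2)/tan(π/4+φ₁/2)] = -0.0172;  Δφ = -0.0157 rad,  Δλ = +0.1274 rad
q = Δφ/Δψ = 0.9153
d = R·√(Δφ² + q²Δλ²) = 6359·0.11767 = 748 km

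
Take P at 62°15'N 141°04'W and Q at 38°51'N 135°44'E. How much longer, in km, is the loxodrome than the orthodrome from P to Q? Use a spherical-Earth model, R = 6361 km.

Great circle: cos σ = sin φ₁ sin φ₂ + cos φ₁ cos φ₂ cos Δλ,  σ = 0.9297 rad → d_gc = 5913.8 km
Rhumb line: Δψ = -0.6614, q = Δφ/Δψ = 0.6175, d_rh = R√(Δφ²+q²Δλ²) = 6267.5 km
Excess = 6267.5 − 5913.8 = 353.7 ≈ 354 km

354 km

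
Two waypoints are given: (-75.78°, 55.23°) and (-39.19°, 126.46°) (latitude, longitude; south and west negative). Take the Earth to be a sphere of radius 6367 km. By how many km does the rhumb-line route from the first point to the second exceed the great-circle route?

258 km

Great circle: cos σ = sin φ₁ sin φ₂ + cos φ₁ cos φ₂ cos Δλ,  σ = 0.8315 rad → d_gc = 5293.9 km
Rhumb line: Δψ = +1.3370, q = Δφ/Δψ = 0.4776, d_rh = R√(Δφ²+q²Δλ²) = 5552.2 km
Excess = 5552.2 − 5293.9 = 258.3 ≈ 258 km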